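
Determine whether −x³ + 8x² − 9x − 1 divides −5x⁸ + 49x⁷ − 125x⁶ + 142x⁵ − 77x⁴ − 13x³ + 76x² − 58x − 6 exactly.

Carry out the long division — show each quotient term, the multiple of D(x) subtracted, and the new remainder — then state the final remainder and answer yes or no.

Step 1: lead(−5x⁸ + 49x⁷ − 125x⁶ + 142x⁵ − 77x⁴ − 13x³ + 76x² − 58x − 6) ÷ lead(D) = −5x⁸ ÷ −x³ = 5x⁵. Subtract (5x⁵)·D = −5x⁸ + 40x⁷ − 45x⁶ − 5x⁵. Remainder: 9x⁷ − 80x⁶ + 147x⁵ − 77x⁴ − 13x³ + 76x² − 58x − 6.
Step 2: lead(9x⁷ − 80x⁶ + 147x⁵ − 77x⁴ − 13x³ + 76x² − 58x − 6) ÷ lead(D) = 9x⁷ ÷ −x³ = −9x⁴. Subtract (−9x⁴)·D = 9x⁷ − 72x⁶ + 81x⁵ + 9x⁴. Remainder: −8x⁶ + 66x⁵ − 86x⁴ − 13x³ + 76x² − 58x − 6.
Step 3: lead(−8x⁶ + 66x⁵ − 86x⁴ − 13x³ + 76x² − 58x − 6) ÷ lead(D) = −8x⁶ ÷ −x³ = 8x³. Subtract (8x³)·D = −8x⁶ + 64x⁵ − 72x⁴ − 8x³. Remainder: 2x⁵ − 14x⁴ − 5x³ + 76x² − 58x − 6.
Step 4: lead(2x⁵ − 14x⁴ − 5x³ + 76x² − 58x − 6) ÷ lead(D) = 2x⁵ ÷ −x³ = −2x². Subtract (−2x²)·D = 2x⁵ − 16x⁴ + 18x³ + 2x². Remainder: 2x⁴ − 23x³ + 74x² − 58x − 6.
Step 5: lead(2x⁴ − 23x³ + 74x² − 58x − 6) ÷ lead(D) = 2x⁴ ÷ −x³ = −2x. Subtract (−2x)·D = 2x⁴ − 16x³ + 18x² + 2x. Remainder: −7x³ + 56x² − 60x − 6.
Step 6: lead(−7x³ + 56x² − 60x − 6) ÷ lead(D) = −7x³ ÷ −x³ = 7. Subtract (7)·D = −7x³ + 56x² − 63x − 7. Remainder: 3x + 1.

R(x) = 3x + 1, so D(x) is not a factor of P(x). no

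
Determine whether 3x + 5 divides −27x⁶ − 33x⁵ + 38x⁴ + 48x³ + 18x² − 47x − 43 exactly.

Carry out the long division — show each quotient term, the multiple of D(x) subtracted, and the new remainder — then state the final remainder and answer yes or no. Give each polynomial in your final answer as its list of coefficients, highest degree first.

R = [2], so D(x) is not a factor of P(x). no

Step 1: lead(−27x⁶ − 33x⁵ + 38x⁴ + 48x³ + 18x² − 47x − 43) ÷ lead(D) = −27x⁶ ÷ 3x = −9x⁵. Subtract (−9x⁵)·D = −27x⁶ − 45x⁵. Remainder: 12x⁵ + 38x⁴ + 48x³ + 18x² − 47x − 43.
Step 2: lead(12x⁵ + 38x⁴ + 48x³ + 18x² − 47x − 43) ÷ lead(D) = 12x⁵ ÷ 3x = 4x⁴. Subtract (4x⁴)·D = 12x⁵ + 20x⁴. Remainder: 18x⁴ + 48x³ + 18x² − 47x − 43.
Step 3: lead(18x⁴ + 48x³ + 18x² − 47x − 43) ÷ lead(D) = 18x⁴ ÷ 3x = 6x³. Subtract (6x³)·D = 18x⁴ + 30x³. Remainder: 18x³ + 18x² − 47x − 43.
Step 4: lead(18x³ + 18x² − 47x − 43) ÷ lead(D) = 18x³ ÷ 3x = 6x². Subtract (6x²)·D = 18x³ + 30x². Remainder: −12x² − 47x − 43.
Step 5: lead(−12x² − 47x − 43) ÷ lead(D) = −12x² ÷ 3x = −4x. Subtract (−4x)·D = −12x² − 20x. Remainder: −27x − 43.
Step 6: lead(−27x − 43) ÷ lead(D) = −27x ÷ 3x = −9. Subtract (−9)·D = −27x − 45. Remainder: 2.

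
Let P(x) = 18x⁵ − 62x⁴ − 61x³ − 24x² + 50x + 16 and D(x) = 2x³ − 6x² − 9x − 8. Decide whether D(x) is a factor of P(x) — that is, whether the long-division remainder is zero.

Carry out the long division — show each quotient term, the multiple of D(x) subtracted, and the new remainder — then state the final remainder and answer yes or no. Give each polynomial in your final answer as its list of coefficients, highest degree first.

R = [0], so D(x) is a factor of P(x). yes

Step 1: lead(18x⁵ − 62x⁴ − 61x³ − 24x² + 50x + 16) ÷ lead(D) = 18x⁵ ÷ 2x³ = 9x². Subtract (9x²)·D = 18x⁵ − 54x⁴ − 81x³ − 72x². Remainder: −8x⁴ + 20x³ + 48x² + 50x + 16.
Step 2: lead(−8x⁴ + 20x³ + 48x² + 50x + 16) ÷ lead(D) = −8x⁴ ÷ 2x³ = −4x. Subtract (−4x)·D = −8x⁴ + 24x³ + 36x² + 32x. Remainder: −4x³ + 12x² + 18x + 16.
Step 3: lead(−4x³ + 12x² + 18x + 16) ÷ lead(D) = −4x³ ÷ 2x³ = −2. Subtract (−2)·D = −4x³ + 12x² + 18x + 16. Remainder: 0.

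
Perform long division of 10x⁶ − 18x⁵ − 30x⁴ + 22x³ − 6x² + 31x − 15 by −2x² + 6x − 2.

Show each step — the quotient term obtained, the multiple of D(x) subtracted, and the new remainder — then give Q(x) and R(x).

Step 1: lead(10x⁶ − 18x⁵ − 30x⁴ + 22x³ − 6x² + 31x − 15) ÷ lead(D) = 10x⁶ ÷ −2x² = −5x⁴. Subtract (−5x⁴)·D = 10x⁶ − 30x⁵ + 10x⁴. Remainder: 12x⁵ − 40x⁴ + 22x³ − 6x² + 31x − 15.
Step 2: lead(12x⁵ − 40x⁴ + 22x³ − 6x² + 31x − 15) ÷ lead(D) = 12x⁵ ÷ −2x² = −6x³. Subtract (−6x³)·D = 12x⁵ − 36x⁴ + 12x³. Remainder: −4x⁴ + 10x³ − 6x² + 31x − 15.
Step 3: lead(−4x⁴ + 10x³ − 6x² + 31x − 15) ÷ lead(D) = −4x⁴ ÷ −2x² = 2x². Subtract (2x²)·D = −4x⁴ + 12x³ − 4x². Remainder: −2x³ − 2x² + 31x − 15.
Step 4: lead(−2x³ − 2x² + 31x − 15) ÷ lead(D) = −2x³ ÷ −2x² = x. Subtract (x)·D = −2x³ + 6x² − 2x. Remainder: −8x² + 33x − 15.
Step 5: lead(−8x² + 33x − 15) ÷ lead(D) = −8x² ÷ −2x² = 4. Subtract (4)·D = −8x² + 24x − 8. Remainder: 9x − 7.

Q(x) = −5x⁴ − 6x³ + 2x² + x + 4; R(x) = 9x − 7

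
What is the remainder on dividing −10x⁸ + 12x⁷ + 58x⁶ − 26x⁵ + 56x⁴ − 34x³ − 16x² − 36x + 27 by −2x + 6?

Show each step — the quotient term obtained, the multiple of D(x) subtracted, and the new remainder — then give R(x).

R(x) = −9

Step 1: lead(−10x⁸ + 12x⁷ + 58x⁶ − 26x⁵ + 56x⁴ − 34x³ − 16x² − 36x + 27) ÷ lead(D) = −10x⁸ ÷ −2x = 5x⁷. Subtract (5x⁷)·D = −10x⁸ + 30x⁷. Remainder: −18x⁷ + 58x⁶ − 26x⁵ + 56x⁴ − 34x³ − 16x² − 36x + 27.
Step 2: lead(−18x⁷ + 58x⁶ − 26x⁵ + 56x⁴ − 34x³ − 16x² − 36x + 27) ÷ lead(D) = −18x⁷ ÷ −2x = 9x⁶. Subtract (9x⁶)·D = −18x⁷ + 54x⁶. Remainder: 4x⁶ − 26x⁵ + 56x⁴ − 34x³ − 16x² − 36x + 27.
Step 3: lead(4x⁶ − 26x⁵ + 56x⁴ − 34x³ − 16x² − 36x + 27) ÷ lead(D) = 4x⁶ ÷ −2x = −2x⁵. Subtract (−2x⁵)·D = 4x⁶ − 12x⁵. Remainder: −14x⁵ + 56x⁴ − 34x³ − 16x² − 36x + 27.
Step 4: lead(−14x⁵ + 56x⁴ − 34x³ − 16x² − 36x + 27) ÷ lead(D) = −14x⁵ ÷ −2x = 7x⁴. Subtract (7x⁴)·D = −14x⁵ + 42x⁴. Remainder: 14x⁴ − 34x³ − 16x² − 36x + 27.
Step 5: lead(14x⁴ − 34x³ − 16x² − 36x + 27) ÷ lead(D) = 14x⁴ ÷ −2x = −7x³. Subtract (−7x³)·D = 14x⁴ − 42x³. Remainder: 8x³ − 16x² − 36x + 27.
Step 6: lead(8x³ − 16x² − 36x + 27) ÷ lead(D) = 8x³ ÷ −2x = −4x². Subtract (−4x²)·D = 8x³ − 24x². Remainder: 8x² − 36x + 27.
Step 7: lead(8x² − 36x + 27) ÷ lead(D) = 8x² ÷ −2x = −4x. Subtract (−4x)·D = 8x² − 24x. Remainder: −12x + 27.
Step 8: lead(−12x + 27) ÷ lead(D) = −12x ÷ −2x = 6. Subtract (6)·D = −12x + 36. Remainder: −9.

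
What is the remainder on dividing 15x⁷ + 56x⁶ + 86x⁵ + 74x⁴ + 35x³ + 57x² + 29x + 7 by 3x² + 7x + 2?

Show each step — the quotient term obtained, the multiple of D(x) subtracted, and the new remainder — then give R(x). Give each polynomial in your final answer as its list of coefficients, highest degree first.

Step 1: lead(15x⁷ + 56x⁶ + 86x⁵ + 74x⁴ + 35x³ + 57x² + 29x + 7) ÷ lead(D) = 15x⁷ ÷ 3x² = 5x⁵. Subtract (5x⁵)·D = 15x⁷ + 35x⁶ + 10x⁵. Remainder: 21x⁶ + 76x⁵ + 74x⁴ + 35x³ + 57x² + 29x + 7.
Step 2: lead(21x⁶ + 76x⁵ + 74x⁴ + 35x³ + 57x² + 29x + 7) ÷ lead(D) = 21x⁶ ÷ 3x² = 7x⁴. Subtract (7x⁴)·D = 21x⁶ + 49x⁵ + 14x⁴. Remainder: 27x⁵ + 60x⁴ + 35x³ + 57x² + 29x + 7.
Step 3: lead(27x⁵ + 60x⁴ + 35x³ + 57x² + 29x + 7) ÷ lead(D) = 27x⁵ ÷ 3x² = 9x³. Subtract (9x³)·D = 27x⁵ + 63x⁴ + 18x³. Remainder: −3x⁴ + 17x³ + 57x² + 29x + 7.
Step 4: lead(−3x⁴ + 17x³ + 57x² + 29x + 7) ÷ lead(D) = −3x⁴ ÷ 3x² = −x². Subtract (−x²)·D = −3x⁴ − 7x³ − 2x². Remainder: 24x³ + 59x² + 29x + 7.
Step 5: lead(24x³ + 59x² + 29x + 7) ÷ lead(D) = 24x³ ÷ 3x² = 8x. Subtract (8x)·D = 24x³ + 56x² + 16x. Remainder: 3x² + 13x + 7.
Step 6: lead(3x² + 13x + 7) ÷ lead(D) = 3x² ÷ 3x² = 1. Subtract (1)·D = 3x² + 7x + 2. Remainder: 6x + 5.

R = [6, 5]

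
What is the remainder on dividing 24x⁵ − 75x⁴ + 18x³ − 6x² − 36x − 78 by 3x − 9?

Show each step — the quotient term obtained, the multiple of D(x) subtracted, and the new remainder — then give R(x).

R(x) = 3

Step 1: lead(24x⁵ − 75x⁴ + 18x³ − 6x² − 36x − 78) ÷ lead(D) = 24x⁵ ÷ 3x = 8x⁴. Subtract (8x⁴)·D = 24x⁵ − 72x⁴. Remainder: −3x⁴ + 18x³ − 6x² − 36x − 78.
Step 2: lead(−3x⁴ + 18x³ − 6x² − 36x − 78) ÷ lead(D) = −3x⁴ ÷ 3x = −x³. Subtract (−x³)·D = −3x⁴ + 9x³. Remainder: 9x³ − 6x² − 36x − 78.
Step 3: lead(9x³ − 6x² − 36x − 78) ÷ lead(D) = 9x³ ÷ 3x = 3x². Subtract (3x²)·D = 9x³ − 27x². Remainder: 21x² − 36x − 78.
Step 4: lead(21x² − 36x − 78) ÷ lead(D) = 21x² ÷ 3x = 7x. Subtract (7x)·D = 21x² − 63x. Remainder: 27x − 78.
Step 5: lead(27x − 78) ÷ lead(D) = 27x ÷ 3x = 9. Subtract (9)·D = 27x − 81. Remainder: 3.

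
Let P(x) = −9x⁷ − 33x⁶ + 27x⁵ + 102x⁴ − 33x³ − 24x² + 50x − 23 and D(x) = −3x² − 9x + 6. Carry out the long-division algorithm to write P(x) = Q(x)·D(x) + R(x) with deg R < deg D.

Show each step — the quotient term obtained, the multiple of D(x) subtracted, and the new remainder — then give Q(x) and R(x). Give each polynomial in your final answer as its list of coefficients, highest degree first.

Q = [3, 2, -9, -3, 2, -4]; R = [2, 1]

Step 1: lead(−9x⁷ − 33x⁶ + 27x⁵ + 102x⁴ − 33x³ − 24x² + 50x − 23) ÷ lead(D) = −9x⁷ ÷ −3x² = 3x⁵. Subtract (3x⁵)·D = −9x⁷ − 27x⁶ + 18x⁵. Remainder: −6x⁶ + 9x⁵ + 102x⁴ − 33x³ − 24x² + 50x − 23.
Step 2: lead(−6x⁶ + 9x⁵ + 102x⁴ − 33x³ − 24x² + 50x − 23) ÷ lead(D) = −6x⁶ ÷ −3x² = 2x⁴. Subtract (2x⁴)·D = −6x⁶ − 18x⁵ + 12x⁴. Remainder: 27x⁵ + 90x⁴ − 33x³ − 24x² + 50x − 23.
Step 3: lead(27x⁵ + 90x⁴ − 33x³ − 24x² + 50x − 23) ÷ lead(D) = 27x⁵ ÷ −3x² = −9x³. Subtract (−9x³)·D = 27x⁵ + 81x⁴ − 54x³. Remainder: 9x⁴ + 21x³ − 24x² + 50x − 23.
Step 4: lead(9x⁴ + 21x³ − 24x² + 50x − 23) ÷ lead(D) = 9x⁴ ÷ −3x² = −3x². Subtract (−3x²)·D = 9x⁴ + 27x³ − 18x². Remainder: −6x³ − 6x² + 50x − 23.
Step 5: lead(−6x³ − 6x² + 50x − 23) ÷ lead(D) = −6x³ ÷ −3x² = 2x. Subtract (2x)·D = −6x³ − 18x² + 12x. Remainder: 12x² + 38x − 23.
Step 6: lead(12x² + 38x − 23) ÷ lead(D) = 12x² ÷ −3x² = −4. Subtract (−4)·D = 12x² + 36x − 24. Remainder: 2x + 1.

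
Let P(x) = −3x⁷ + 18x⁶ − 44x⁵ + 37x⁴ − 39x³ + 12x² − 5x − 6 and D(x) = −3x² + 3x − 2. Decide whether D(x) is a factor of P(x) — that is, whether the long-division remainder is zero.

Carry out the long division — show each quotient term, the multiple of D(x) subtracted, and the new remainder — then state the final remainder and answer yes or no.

R(x) = 0, so D(x) is a factor of P(x). yes

Step 1: lead(−3x⁷ + 18x⁶ − 44x⁵ + 37x⁴ − 39x³ + 12x² − 5x − 6) ÷ lead(D) = −3x⁷ ÷ −3x² = x⁵. Subtract (x⁵)·D = −3x⁷ + 3x⁶ − 2x⁵. Remainder: 15x⁶ − 42x⁵ + 37x⁴ − 39x³ + 12x² − 5x − 6.
Step 2: lead(15x⁶ − 42x⁵ + 37x⁴ − 39x³ + 12x² − 5x − 6) ÷ lead(D) = 15x⁶ ÷ −3x² = −5x⁴. Subtract (−5x⁴)·D = 15x⁶ − 15x⁵ + 10x⁴. Remainder: −27x⁵ + 27x⁴ − 39x³ + 12x² − 5x − 6.
Step 3: lead(−27x⁵ + 27x⁴ − 39x³ + 12x² − 5x − 6) ÷ lead(D) = −27x⁵ ÷ −3x² = 9x³. Subtract (9x³)·D = −27x⁵ + 27x⁴ − 18x³. Remainder: −21x³ + 12x² − 5x − 6.
Step 4: lead(−21x³ + 12x² − 5x − 6) ÷ lead(D) = −21x³ ÷ −3x² = 7x. Subtract (7x)·D = −21x³ + 21x² − 14x. Remainder: −9x² + 9x − 6.
Step 5: lead(−9x² + 9x − 6) ÷ lead(D) = −9x² ÷ −3x² = 3. Subtract (3)·D = −9x² + 9x − 6. Remainder: 0.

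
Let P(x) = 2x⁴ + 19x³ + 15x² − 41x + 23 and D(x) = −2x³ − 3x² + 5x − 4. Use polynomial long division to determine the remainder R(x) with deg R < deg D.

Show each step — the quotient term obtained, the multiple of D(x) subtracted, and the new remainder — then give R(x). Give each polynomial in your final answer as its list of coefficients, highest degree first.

Step 1: lead(2x⁴ + 19x³ + 15x² − 41x + 23) ÷ lead(D) = 2x⁴ ÷ −2x³ = −x. Subtract (−x)·D = 2x⁴ + 3x³ − 5x² + 4x. Remainder: 16x³ + 20x² − 45x + 23.
Step 2: lead(16x³ + 20x² − 45x + 23) ÷ lead(D) = 16x³ ÷ −2x³ = −8. Subtract (−8)·D = 16x³ + 24x² − 40x + 32. Remainder: −4x² − 5x − 9.

R = [-4, -5, -9]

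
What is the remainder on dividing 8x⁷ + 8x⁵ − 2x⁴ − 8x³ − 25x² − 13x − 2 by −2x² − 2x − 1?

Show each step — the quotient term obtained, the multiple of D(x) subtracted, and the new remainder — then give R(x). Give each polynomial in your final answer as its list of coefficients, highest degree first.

Step 1: lead(8x⁷ + 8x⁵ − 2x⁴ − 8x³ − 25x² − 13x − 2) ÷ lead(D) = 8x⁷ ÷ −2x² = −4x⁵. Subtract (−4x⁵)·D = 8x⁷ + 8x⁶ + 4x⁵. Remainder: −8x⁶ + 4x⁵ − 2x⁴ − 8x³ − 25x² − 13x − 2.
Step 2: lead(−8x⁶ + 4x⁵ − 2x⁴ − 8x³ − 25x² − 13x − 2) ÷ lead(D) = −8x⁶ ÷ −2x² = 4x⁴. Subtract (4x⁴)·D = −8x⁶ − 8x⁵ − 4x⁴. Remainder: 12x⁵ + 2x⁴ − 8x³ − 25x² − 13x − 2.
Step 3: lead(12x⁵ + 2x⁴ − 8x³ − 25x² − 13x − 2) ÷ lead(D) = 12x⁵ ÷ −2x² = −6x³. Subtract (−6x³)·D = 12x⁵ + 12x⁴ + 6x³. Remainder: −10x⁴ − 14x³ − 25x² − 13x − 2.
Step 4: lead(−10x⁴ − 14x³ − 25x² − 13x − 2) ÷ lead(D) = −10x⁴ ÷ −2x² = 5x². Subtract (5x²)·D = −10x⁴ − 10x³ − 5x². Remainder: −4x³ − 20x² − 13x − 2.
Step 5: lead(−4x³ − 20x² − 13x − 2) ÷ lead(D) = −4x³ ÷ −2x² = 2x. Subtract (2x)·D = −4x³ − 4x² − 2x. Remainder: −16x² − 11x − 2.
Step 6: lead(−16x² − 11x − 2) ÷ lead(D) = −16x² ÷ −2x² = 8. Subtract (8)·D = −16x² − 16x − 8. Remainder: 5x + 6.

R = [5, 6]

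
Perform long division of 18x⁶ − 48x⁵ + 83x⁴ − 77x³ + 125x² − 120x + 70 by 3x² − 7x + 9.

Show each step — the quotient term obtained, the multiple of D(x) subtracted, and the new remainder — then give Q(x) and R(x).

Step 1: lead(18x⁶ − 48x⁵ + 83x⁴ − 77x³ + 125x² − 120x + 70) ÷ lead(D) = 18x⁶ ÷ 3x² = 6x⁴. Subtract (6x⁴)·D = 18x⁶ − 42x⁵ + 54x⁴. Remainder: −6x⁵ + 29x⁴ − 77x³ + 125x² − 120x + 70.
Step 2: lead(−6x⁵ + 29x⁴ − 77x³ + 125x² − 120x + 70) ÷ lead(D) = −6x⁵ ÷ 3x² = −2x³. Subtract (−2x³)·D = −6x⁵ + 14x⁴ − 18x³. Remainder: 15x⁴ − 59x³ + 125x² − 120x + 70.
Step 3: lead(15x⁴ − 59x³ + 125x² − 120x + 70) ÷ lead(D) = 15x⁴ ÷ 3x² = 5x². Subtract (5x²)·D = 15x⁴ − 35x³ + 45x². Remainder: −24x³ + 80x² − 120x + 70.
Step 4: lead(−24x³ + 80x² − 120x + 70) ÷ lead(D) = −24x³ ÷ 3x² = −8x. Subtract (−8x)·D = −24x³ + 56x² − 72x. Remainder: 24x² − 48x + 70.
Step 5: lead(24x² − 48x + 70) ÷ lead(D) = 24x² ÷ 3x² = 8. Subtract (8)·D = 24x² − 56x + 72. Remainder: 8x − 2.

Q(x) = 6x⁴ − 2x³ + 5x² − 8x + 8; R(x) = 8x − 2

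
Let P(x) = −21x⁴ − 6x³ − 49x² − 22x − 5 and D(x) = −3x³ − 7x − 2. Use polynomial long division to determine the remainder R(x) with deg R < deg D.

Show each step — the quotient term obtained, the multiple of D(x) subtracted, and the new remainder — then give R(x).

Step 1: lead(−21x⁴ − 6x³ − 49x² − 22x − 5) ÷ lead(D) = −21x⁴ ÷ −3x³ = 7x. Subtract (7x)·D = −21x⁴ − 49x² − 14x. Remainder: −6x³ − 8x − 5.
Step 2: lead(−6x³ − 8x − 5) ÷ lead(D) = −6x³ ÷ −3x³ = 2. Subtract (2)·D = −6x³ − 14x − 4. Remainder: 6x − 1.

R(x) = 6x − 1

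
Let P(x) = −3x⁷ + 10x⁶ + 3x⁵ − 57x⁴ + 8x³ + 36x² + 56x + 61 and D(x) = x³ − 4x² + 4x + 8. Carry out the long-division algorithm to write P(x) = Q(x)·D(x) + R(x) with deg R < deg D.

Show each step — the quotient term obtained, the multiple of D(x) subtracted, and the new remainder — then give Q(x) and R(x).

Q(x) = −3x⁴ − 2x³ + 7x² + 3x + 8; R(x) = −3

Step 1: lead(−3x⁷ + 10x⁶ + 3x⁵ − 57x⁴ + 8x³ + 36x² + 56x + 61) ÷ lead(D) = −3x⁷ ÷ x³ = −3x⁴. Subtract (−3x⁴)·D = −3x⁷ + 12x⁶ − 12x⁵ − 24x⁴. Remainder: −2x⁶ + 15x⁵ − 33x⁴ + 8x³ + 36x² + 56x + 61.
Step 2: lead(−2x⁶ + 15x⁵ − 33x⁴ + 8x³ + 36x² + 56x + 61) ÷ lead(D) = −2x⁶ ÷ x³ = −2x³. Subtract (−2x³)·D = −2x⁶ + 8x⁵ − 8x⁴ − 16x³. Remainder: 7x⁵ − 25x⁴ + 24x³ + 36x² + 56x + 61.
Step 3: lead(7x⁵ − 25x⁴ + 24x³ + 36x² + 56x + 61) ÷ lead(D) = 7x⁵ ÷ x³ = 7x². Subtract (7x²)·D = 7x⁵ − 28x⁴ + 28x³ + 56x². Remainder: 3x⁴ − 4x³ − 20x² + 56x + 61.
Step 4: lead(3x⁴ − 4x³ − 20x² + 56x + 61) ÷ lead(D) = 3x⁴ ÷ x³ = 3x. Subtract (3x)·D = 3x⁴ − 12x³ + 12x² + 24x. Remainder: 8x³ − 32x² + 32x + 61.
Step 5: lead(8x³ − 32x² + 32x + 61) ÷ lead(D) = 8x³ ÷ x³ = 8. Subtract (8)·D = 8x³ − 32x² + 32x + 64. Remainder: −3.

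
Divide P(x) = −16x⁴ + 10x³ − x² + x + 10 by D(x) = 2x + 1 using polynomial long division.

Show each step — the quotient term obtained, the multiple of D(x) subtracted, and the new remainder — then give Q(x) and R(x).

Q(x) = −8x³ + 9x² − 5x + 3; R(x) = 7

Step 1: lead(−16x⁴ + 10x³ − x² + x + 10) ÷ lead(D) = −16x⁴ ÷ 2x = −8x³. Subtract (−8x³)·D = −16x⁴ − 8x³. Remainder: 18x³ − x² + x + 10.
Step 2: lead(18x³ − x² + x + 10) ÷ lead(D) = 18x³ ÷ 2x = 9x². Subtract (9x²)·D = 18x³ + 9x². Remainder: −10x² + x + 10.
Step 3: lead(−10x² + x + 10) ÷ lead(D) = −10x² ÷ 2x = −5x. Subtract (−5x)·D = −10x² − 5x. Remainder: 6x + 10.
Step 4: lead(6x + 10) ÷ lead(D) = 6x ÷ 2x = 3. Subtract (3)·D = 6x + 3. Remainder: 7.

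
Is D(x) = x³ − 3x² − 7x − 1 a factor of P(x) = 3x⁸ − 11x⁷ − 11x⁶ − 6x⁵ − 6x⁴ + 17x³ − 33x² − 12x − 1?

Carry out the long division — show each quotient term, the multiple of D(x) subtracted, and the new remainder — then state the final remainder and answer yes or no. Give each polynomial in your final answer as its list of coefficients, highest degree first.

Step 1: lead(3x⁸ − 11x⁷ − 11x⁶ − 6x⁵ − 6x⁴ + 17x³ − 33x² − 12x − 1) ÷ lead(D) = 3x⁸ ÷ x³ = 3x⁵. Subtract (3x⁵)·D = 3x⁸ − 9x⁷ − 21x⁶ − 3x⁵. Remainder: −2x⁷ + 10x⁶ − 3x⁵ − 6x⁴ + 17x³ − 33x² − 12x − 1.
Step 2: lead(−2x⁷ + 10x⁶ − 3x⁵ − 6x⁴ + 17x³ − 33x² − 12x − 1) ÷ lead(D) = −2x⁷ ÷ x³ = −2x⁴. Subtract (−2x⁴)·D = −2x⁷ + 6x⁶ + 14x⁵ + 2x⁴. Remainder: 4x⁶ − 17x⁵ − 8x⁴ + 17x³ − 33x² − 12x − 1.
Step 3: lead(4x⁶ − 17x⁵ − 8x⁴ + 17x³ − 33x² − 12x − 1) ÷ lead(D) = 4x⁶ ÷ x³ = 4x³. Subtract (4x³)·D = 4x⁶ − 12x⁵ − 28x⁴ − 4x³. Remainder: −5x⁵ + 20x⁴ + 21x³ − 33x² − 12x − 1.
Step 4: lead(−5x⁵ + 20x⁴ + 21x³ − 33x² − 12x − 1) ÷ lead(D) = −5x⁵ ÷ x³ = −5x². Subtract (−5x²)·D = −5x⁵ + 15x⁴ + 35x³ + 5x². Remainder: 5x⁴ − 14x³ − 38x² − 12x − 1.
Step 5: lead(5x⁴ − 14x³ − 38x² − 12x − 1) ÷ lead(D) = 5x⁴ ÷ x³ = 5x. Subtract (5x)·D = 5x⁴ − 15x³ − 35x² − 5x. Remainder: x³ − 3x² − 7x − 1.
Step 6: lead(x³ − 3x² − 7x − 1) ÷ lead(D) = x³ ÷ x³ = 1. Subtract (1)·D = x³ − 3x² − 7x − 1. Remainder: 0.

R = [0], so D(x) is a factor of P(x). yes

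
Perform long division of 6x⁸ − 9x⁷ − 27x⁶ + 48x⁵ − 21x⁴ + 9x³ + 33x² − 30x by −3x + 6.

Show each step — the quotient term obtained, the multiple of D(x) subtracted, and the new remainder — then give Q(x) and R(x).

Q(x) = −2x⁷ − x⁶ + 7x⁵ − 2x⁴ + 3x³ + 3x² − 5x; R(x) = 0

Step 1: lead(6x⁸ − 9x⁷ − 27x⁶ + 48x⁵ − 21x⁴ + 9x³ + 33x² − 30x) ÷ lead(D) = 6x⁸ ÷ −3x = −2x⁷. Subtract (−2x⁷)·D = 6x⁸ − 12x⁷. Remainder: 3x⁷ − 27x⁶ + 48x⁵ − 21x⁴ + 9x³ + 33x² − 30x.
Step 2: lead(3x⁷ − 27x⁶ + 48x⁵ − 21x⁴ + 9x³ + 33x² − 30x) ÷ lead(D) = 3x⁷ ÷ −3x = −x⁶. Subtract (−x⁶)·D = 3x⁷ − 6x⁶. Remainder: −21x⁶ + 48x⁵ − 21x⁴ + 9x³ + 33x² − 30x.
Step 3: lead(−21x⁶ + 48x⁵ − 21x⁴ + 9x³ + 33x² − 30x) ÷ lead(D) = −21x⁶ ÷ −3x = 7x⁵. Subtract (7x⁵)·D = −21x⁶ + 42x⁵. Remainder: 6x⁵ − 21x⁴ + 9x³ + 33x² − 30x.
Step 4: lead(6x⁵ − 21x⁴ + 9x³ + 33x² − 30x) ÷ lead(D) = 6x⁵ ÷ −3x = −2x⁴. Subtract (−2x⁴)·D = 6x⁵ − 12x⁴. Remainder: −9x⁴ + 9x³ + 33x² − 30x.
Step 5: lead(−9x⁴ + 9x³ + 33x² − 30x) ÷ lead(D) = −9x⁴ ÷ −3x = 3x³. Subtract (3x³)·D = −9x⁴ + 18x³. Remainder: −9x³ + 33x² − 30x.
Step 6: lead(−9x³ + 33x² − 30x) ÷ lead(D) = −9x³ ÷ −3x = 3x². Subtract (3x²)·D = −9x³ + 18x². Remainder: 15x² − 30x.
Step 7: lead(15x² − 30x) ÷ lead(D) = 15x² ÷ −3x = −5x. Subtract (−5x)·D = 15x² − 30x. Remainder: 0.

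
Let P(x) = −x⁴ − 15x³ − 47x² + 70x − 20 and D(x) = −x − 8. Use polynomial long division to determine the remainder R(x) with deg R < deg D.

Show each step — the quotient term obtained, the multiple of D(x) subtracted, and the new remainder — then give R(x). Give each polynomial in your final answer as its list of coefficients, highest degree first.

R = [-4]

Step 1: lead(−x⁴ − 15x³ − 47x² + 70x − 20) ÷ lead(D) = −x⁴ ÷ −x = x³. Subtract (x³)·D = −x⁴ − 8x³. Remainder: −7x³ − 47x² + 70x − 20.
Step 2: lead(−7x³ − 47x² + 70x − 20) ÷ lead(D) = −7x³ ÷ −x = 7x². Subtract (7x²)·D = −7x³ − 56x². Remainder: 9x² + 70x − 20.
Step 3: lead(9x² + 70x − 20) ÷ lead(D) = 9x² ÷ −x = −9x. Subtract (−9x)·D = 9x² + 72x. Remainder: −2x − 20.
Step 4: lead(−2x − 20) ÷ lead(D) = −2x ÷ −x = 2. Subtract (2)·D = −2x − 16. Remainder: −4.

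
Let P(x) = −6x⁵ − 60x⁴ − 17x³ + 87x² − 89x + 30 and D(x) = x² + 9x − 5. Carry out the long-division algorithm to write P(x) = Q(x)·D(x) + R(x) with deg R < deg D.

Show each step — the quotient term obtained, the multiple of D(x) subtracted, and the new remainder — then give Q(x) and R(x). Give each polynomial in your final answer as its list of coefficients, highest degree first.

Step 1: lead(−6x⁵ − 60x⁴ − 17x³ + 87x² − 89x + 30) ÷ lead(D) = −6x⁵ ÷ x² = −6x³. Subtract (−6x³)·D = −6x⁵ − 54x⁴ + 30x³. Remainder: −6x⁴ − 47x³ + 87x² − 89x + 30.
Step 2: lead(−6x⁴ − 47x³ + 87x² − 89x + 30) ÷ lead(D) = −6x⁴ ÷ x² = −6x². Subtract (−6x²)·D = −6x⁴ − 54x³ + 30x². Remainder: 7x³ + 57x² − 89x + 30.
Step 3: lead(7x³ + 57x² − 89x + 30) ÷ lead(D) = 7x³ ÷ x² = 7x. Subtract (7x)·D = 7x³ + 63x² − 35x. Remainder: −6x² − 54x + 30.
Step 4: lead(−6x² − 54x + 30) ÷ lead(D) = −6x² ÷ x² = −6. Subtract (−6)·D = −6x² − 54x + 30. Remainder: 0.

Q = [-6, -6, 7, -6]; R = [0]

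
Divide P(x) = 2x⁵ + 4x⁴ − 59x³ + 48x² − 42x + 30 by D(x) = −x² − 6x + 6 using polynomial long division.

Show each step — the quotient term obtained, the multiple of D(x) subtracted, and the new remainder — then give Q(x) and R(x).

Step 1: lead(2x⁵ + 4x⁴ − 59x³ + 48x² − 42x + 30) ÷ lead(D) = 2x⁵ ÷ −x² = −2x³. Subtract (−2x³)·D = 2x⁵ + 12x⁴ − 12x³. Remainder: −8x⁴ − 47x³ + 48x² − 42x + 30.
Step 2: lead(−8x⁴ − 47x³ + 48x² − 42x + 30) ÷ lead(D) = −8x⁴ ÷ −x² = 8x². Subtract (8x²)·D = −8x⁴ − 48x³ + 48x². Remainder: x³ − 42x + 30.
Step 3: lead(x³ − 42x + 30) ÷ lead(D) = x³ ÷ −x² = −x. Subtract (−x)·D = x³ + 6x² − 6x. Remainder: −6x² − 36x + 30.
Step 4: lead(−6x² − 36x + 30) ÷ lead(D) = −6x² ÷ −x² = 6. Subtract (6)·D = −6x² − 36x + 36. Remainder: −6.

Q(x) = −2x³ + 8x² − x + 6; R(x) = −6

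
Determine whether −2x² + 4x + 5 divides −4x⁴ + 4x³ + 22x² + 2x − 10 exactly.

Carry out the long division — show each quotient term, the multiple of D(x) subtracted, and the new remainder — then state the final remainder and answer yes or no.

R(x) = 0, so D(x) is a factor of P(x). yes

Step 1: lead(−4x⁴ + 4x³ + 22x² + 2x − 10) ÷ lead(D) = −4x⁴ ÷ −2x² = 2x². Subtract (2x²)·D = −4x⁴ + 8x³ + 10x². Remainder: −4x³ + 12x² + 2x − 10.
Step 2: lead(−4x³ + 12x² + 2x − 10) ÷ lead(D) = −4x³ ÷ −2x² = 2x. Subtract (2x)·D = −4x³ + 8x² + 10x. Remainder: 4x² − 8x − 10.
Step 3: lead(4x² − 8x − 10) ÷ lead(D) = 4x² ÷ −2x² = −2. Subtract (−2)·D = 4x² − 8x − 10. Remainder: 0.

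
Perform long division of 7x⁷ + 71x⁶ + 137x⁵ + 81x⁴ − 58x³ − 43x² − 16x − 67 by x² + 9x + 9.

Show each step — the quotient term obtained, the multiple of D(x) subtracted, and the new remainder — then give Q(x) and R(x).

Step 1: lead(7x⁷ + 71x⁶ + 137x⁵ + 81x⁴ − 58x³ − 43x² − 16x − 67) ÷ lead(D) = 7x⁷ ÷ x² = 7x⁵. Subtract (7x⁵)·D = 7x⁷ + 63x⁶ + 63x⁵. Remainder: 8x⁶ + 74x⁵ + 81x⁴ − 58x³ − 43x² − 16x − 67.
Step 2: lead(8x⁶ + 74x⁵ + 81x⁴ − 58x³ − 43x² − 16x − 67) ÷ lead(D) = 8x⁶ ÷ x² = 8x⁴. Subtract (8x⁴)·D = 8x⁶ + 72x⁵ + 72x⁴. Remainder: 2x⁵ + 9x⁴ − 58x³ − 43x² − 16x − 67.
Step 3: lead(2x⁵ + 9x⁴ − 58x³ − 43x² − 16x − 67) ÷ lead(D) = 2x⁵ ÷ x² = 2x³. Subtract (2x³)·D = 2x⁵ + 18x⁴ + 18x³. Remainder: −9x⁴ − 76x³ − 43x² − 16x − 67.
Step 4: lead(−9x⁴ − 76x³ − 43x² − 16x − 67) ÷ lead(D) = −9x⁴ ÷ x² = −9x². Subtract (−9x²)·D = −9x⁴ − 81x³ − 81x². Remainder: 5x³ + 38x² − 16x − 67.
Step 5: lead(5x³ + 38x² − 16x − 67) ÷ lead(D) = 5x³ ÷ x² = 5x. Subtract (5x)·D = 5x³ + 45x² + 45x. Remainder: −7x² − 61x − 67.
Step 6: lead(−7x² − 61x − 67) ÷ lead(D) = −7x² ÷ x² = −7. Subtract (−7)·D = −7x² − 63x − 63. Remainder: 2x − 4.

Q(x) = 7x⁵ + 8x⁴ + 2x³ − 9x² + 5x − 7; R(x) = 2x − 4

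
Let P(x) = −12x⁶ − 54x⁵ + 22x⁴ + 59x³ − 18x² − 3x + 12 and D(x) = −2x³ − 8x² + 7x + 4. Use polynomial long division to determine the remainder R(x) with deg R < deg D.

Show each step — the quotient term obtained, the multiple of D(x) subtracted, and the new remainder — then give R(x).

Step 1: lead(−12x⁶ − 54x⁵ + 22x⁴ + 59x³ − 18x² − 3x + 12) ÷ lead(D) = −12x⁶ ÷ −2x³ = 6x³. Subtract (6x³)·D = −12x⁶ − 48x⁵ + 42x⁴ + 24x³. Remainder: −6x⁵ − 20x⁴ + 35x³ − 18x² − 3x + 12.
Step 2: lead(−6x⁵ − 20x⁴ + 35x³ − 18x² − 3x + 12) ÷ lead(D) = −6x⁵ ÷ −2x³ = 3x². Subtract (3x²)·D = −6x⁵ − 24x⁴ + 21x³ + 12x². Remainder: 4x⁴ + 14x³ − 30x² − 3x + 12.
Step 3: lead(4x⁴ + 14x³ − 30x² − 3x + 12) ÷ lead(D) = 4x⁴ ÷ −2x³ = −2x. Subtract (−2x)·D = 4x⁴ + 16x³ − 14x² − 8x. Remainder: −2x³ − 16x² + 5x + 12.
Step 4: lead(−2x³ − 16x² + 5x + 12) ÷ lead(D) = −2x³ ÷ −2x³ = 1. Subtract (1)·D = −2x³ − 8x² + 7x + 4. Remainder: −8x² − 2x + 8.

R(x) = −8x² − 2x + 8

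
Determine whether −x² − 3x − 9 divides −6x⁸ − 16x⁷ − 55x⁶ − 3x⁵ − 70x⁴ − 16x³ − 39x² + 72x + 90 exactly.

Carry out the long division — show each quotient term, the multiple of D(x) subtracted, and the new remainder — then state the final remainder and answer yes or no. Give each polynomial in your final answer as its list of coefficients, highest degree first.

Step 1: lead(−6x⁸ − 16x⁷ − 55x⁶ − 3x⁵ − 70x⁴ − 16x³ − 39x² + 72x + 90) ÷ lead(D) = −6x⁸ ÷ −x² = 6x⁶. Subtract (6x⁶)·D = −6x⁸ − 18x⁷ − 54x⁶. Remainder: 2x⁷ − x⁶ − 3x⁵ − 70x⁴ − 16x³ − 39x² + 72x + 90.
Step 2: lead(2x⁷ − x⁶ − 3x⁵ − 70x⁴ − 16x³ − 39x² + 72x + 90) ÷ lead(D) = 2x⁷ ÷ −x² = −2x⁵. Subtract (−2x⁵)·D = 2x⁷ + 6x⁶ + 18x⁵. Remainder: −7x⁶ − 21x⁵ − 70x⁴ − 16x³ − 39x² + 72x + 90.
Step 3: lead(−7x⁶ − 21x⁵ − 70x⁴ − 16x³ − 39x² + 72x + 90) ÷ lead(D) = −7x⁶ ÷ −x² = 7x⁴. Subtract (7x⁴)·D = −7x⁶ − 21x⁵ − 63x⁴. Remainder: −7x⁴ − 16x³ − 39x² + 72x + 90.
Step 4: lead(−7x⁴ − 16x³ − 39x² + 72x + 90) ÷ lead(D) = −7x⁴ ÷ −x² = 7x². Subtract (7x²)·D = −7x⁴ − 21x³ − 63x². Remainder: 5x³ + 24x² + 72x + 90.
Step 5: lead(5x³ + 24x² + 72x + 90) ÷ lead(D) = 5x³ ÷ −x² = −5x. Subtract (−5x)·D = 5x³ + 15x² + 45x. Remainder: 9x² + 27x + 90.
Step 6: lead(9x² + 27x + 90) ÷ lead(D) = 9x² ÷ −x² = −9. Subtract (−9)·D = 9x² + 27x + 81. Remainder: 9.

R = [9], so D(x) is not a factor of P(x). no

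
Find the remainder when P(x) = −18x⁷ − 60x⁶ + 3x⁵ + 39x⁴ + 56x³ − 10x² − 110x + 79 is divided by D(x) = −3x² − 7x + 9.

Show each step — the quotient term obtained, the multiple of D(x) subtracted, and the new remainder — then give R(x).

R(x) = −2x − 2

Step 1: lead(−18x⁷ − 60x⁶ + 3x⁵ + 39x⁴ + 56x³ − 10x² − 110x + 79) ÷ lead(D) = −18x⁷ ÷ −3x² = 6x⁵. Subtract (6x⁵)·D = −18x⁷ − 42x⁶ + 54x⁵. Remainder: −18x⁶ − 51x⁵ + 39x⁴ + 56x³ − 10x² − 110x + 79.
Step 2: lead(−18x⁶ − 51x⁵ + 39x⁴ + 56x³ − 10x² − 110x + 79) ÷ lead(D) = −18x⁶ ÷ −3x² = 6x⁴. Subtract (6x⁴)·D = −18x⁶ − 42x⁵ + 54x⁴. Remainder: −9x⁵ − 15x⁴ + 56x³ − 10x² − 110x + 79.
Step 3: lead(−9x⁵ − 15x⁴ + 56x³ − 10x² − 110x + 79) ÷ lead(D) = −9x⁵ ÷ −3x² = 3x³. Subtract (3x³)·D = −9x⁵ − 21x⁴ + 27x³. Remainder: 6x⁴ + 29x³ − 10x² − 110x + 79.
Step 4: lead(6x⁴ + 29x³ − 10x² − 110x + 79) ÷ lead(D) = 6x⁴ ÷ −3x² = −2x². Subtract (−2x²)·D = 6x⁴ + 14x³ − 18x². Remainder: 15x³ + 8x² − 110x + 79.
Step 5: lead(15x³ + 8x² − 110x + 79) ÷ lead(D) = 15x³ ÷ −3x² = −5x. Subtract (−5x)·D = 15x³ + 35x² − 45x. Remainder: −27x² − 65x + 79.
Step 6: lead(−27x² − 65x + 79) ÷ lead(D) = −27x² ÷ −3x² = 9. Subtract (9)·D = −27x² − 63x + 81. Remainder: −2x − 2.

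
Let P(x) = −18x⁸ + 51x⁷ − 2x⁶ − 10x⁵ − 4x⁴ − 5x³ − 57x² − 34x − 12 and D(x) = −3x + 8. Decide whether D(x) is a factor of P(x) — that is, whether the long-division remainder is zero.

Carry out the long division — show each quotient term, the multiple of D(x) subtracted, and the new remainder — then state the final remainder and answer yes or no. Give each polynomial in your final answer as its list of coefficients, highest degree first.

R = [4], so D(x) is not a factor of P(x). no

Step 1: lead(−18x⁸ + 51x⁷ − 2x⁶ − 10x⁵ − 4x⁴ − 5x³ − 57x² − 34x − 12) ÷ lead(D) = −18x⁸ ÷ −3x = 6x⁷. Subtract (6x⁷)·D = −18x⁸ + 48x⁷. Remainder: 3x⁷ − 2x⁶ − 10x⁵ − 4x⁴ − 5x³ − 57x² − 34x − 12.
Step 2: lead(3x⁷ − 2x⁶ − 10x⁵ − 4x⁴ − 5x³ − 57x² − 34x − 12) ÷ lead(D) = 3x⁷ ÷ −3x = −x⁶. Subtract (−x⁶)·D = 3x⁷ − 8x⁶. Remainder: 6x⁶ − 10x⁵ − 4x⁴ − 5x³ − 57x² − 34x − 12.
Step 3: lead(6x⁶ − 10x⁵ − 4x⁴ − 5x³ − 57x² − 34x − 12) ÷ lead(D) = 6x⁶ ÷ −3x = −2x⁵. Subtract (−2x⁵)·D = 6x⁶ − 16x⁵. Remainder: 6x⁵ − 4x⁴ − 5x³ − 57x² − 34x − 12.
Step 4: lead(6x⁵ − 4x⁴ − 5x³ − 57x² − 34x − 12) ÷ lead(D) = 6x⁵ ÷ −3x = −2x⁴. Subtract (−2x⁴)·D = 6x⁵ − 16x⁴. Remainder: 12x⁴ − 5x³ − 57x² − 34x − 12.
Step 5: lead(12x⁴ − 5x³ − 57x² − 34x − 12) ÷ lead(D) = 12x⁴ ÷ −3x = −4x³. Subtract (−4x³)·D = 12x⁴ − 32x³. Remainder: 27x³ − 57x² − 34x − 12.
Step 6: lead(27x³ − 57x² − 34x − 12) ÷ lead(D) = 27x³ ÷ −3x = −9x². Subtract (−9x²)·D = 27x³ − 72x². Remainder: 15x² − 34x − 12.
Step 7: lead(15x² − 34x − 12) ÷ lead(D) = 15x² ÷ −3x = −5x. Subtract (−5x)·D = 15x² − 40x. Remainder: 6x − 12.
Step 8: lead(6x − 12) ÷ lead(D) = 6x ÷ −3x = −2. Subtract (−2)·D = 6x − 16. Remainder: 4.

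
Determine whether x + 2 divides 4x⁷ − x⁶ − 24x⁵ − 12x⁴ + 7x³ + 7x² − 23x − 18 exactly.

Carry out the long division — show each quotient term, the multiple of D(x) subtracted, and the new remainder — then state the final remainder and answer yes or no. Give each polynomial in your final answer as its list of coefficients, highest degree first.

Step 1: lead(4x⁷ − x⁶ − 24x⁵ − 12x⁴ + 7x³ + 7x² − 23x − 18) ÷ lead(D) = 4x⁷ ÷ x = 4x⁶. Subtract (4x⁶)·D = 4x⁷ + 8x⁶. Remainder: −9x⁶ − 24x⁵ − 12x⁴ + 7x³ + 7x² − 23x − 18.
Step 2: lead(−9x⁶ − 24x⁵ − 12x⁴ + 7x³ + 7x² − 23x − 18) ÷ lead(D) = −9x⁶ ÷ x = −9x⁵. Subtract (−9x⁵)·D = −9x⁶ − 18x⁵. Remainder: −6x⁵ − 12x⁴ + 7x³ + 7x² − 23x − 18.
Step 3: lead(−6x⁵ − 12x⁴ + 7x³ + 7x² − 23x − 18) ÷ lead(D) = −6x⁵ ÷ x = −6x⁴. Subtract (−6x⁴)·D = −6x⁵ − 12x⁴. Remainder: 7x³ + 7x² − 23x − 18.
Step 4: lead(7x³ + 7x² − 23x − 18) ÷ lead(D) = 7x³ ÷ x = 7x². Subtract (7x²)·D = 7x³ + 14x². Remainder: −7x² − 23x − 18.
Step 5: lead(−7x² − 23x − 18) ÷ lead(D) = −7x² ÷ x = −7x. Subtract (−7x)·D = −7x² − 14x. Remainder: −9x − 18.
Step 6: lead(−9x − 18) ÷ lead(D) = −9x ÷ x = −9. Subtract (−9)·D = −9x − 18. Remainder: 0.

R = [0], so D(x) is a factor of P(x). yes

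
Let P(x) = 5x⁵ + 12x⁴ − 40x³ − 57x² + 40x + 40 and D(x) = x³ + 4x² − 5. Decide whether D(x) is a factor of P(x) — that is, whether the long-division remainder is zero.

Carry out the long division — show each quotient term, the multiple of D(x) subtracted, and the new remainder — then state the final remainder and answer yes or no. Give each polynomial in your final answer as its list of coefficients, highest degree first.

R = [0], so D(x) is a factor of P(x). yes

Step 1: lead(5x⁵ + 12x⁴ − 40x³ − 57x² + 40x + 40) ÷ lead(D) = 5x⁵ ÷ x³ = 5x². Subtract (5x²)·D = 5x⁵ + 20x⁴ − 25x². Remainder: −8x⁴ − 40x³ − 32x² + 40x + 40.
Step 2: lead(−8x⁴ − 40x³ − 32x² + 40x + 40) ÷ lead(D) = −8x⁴ ÷ x³ = −8x. Subtract (−8x)·D = −8x⁴ − 32x³ + 40x. Remainder: −8x³ − 32x² + 40.
Step 3: lead(−8x³ − 32x² + 40) ÷ lead(D) = −8x³ ÷ x³ = −8. Subtract (−8)·D = −8x³ − 32x² + 40. Remainder: 0.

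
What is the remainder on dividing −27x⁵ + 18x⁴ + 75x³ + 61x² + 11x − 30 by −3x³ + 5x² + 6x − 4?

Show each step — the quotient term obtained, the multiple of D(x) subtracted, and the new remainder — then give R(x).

Step 1: lead(−27x⁵ + 18x⁴ + 75x³ + 61x² + 11x − 30) ÷ lead(D) = −27x⁵ ÷ −3x³ = 9x². Subtract (9x²)·D = −27x⁵ + 45x⁴ + 54x³ − 36x². Remainder: −27x⁴ + 21x³ + 97x² + 11x − 30.
Step 2: lead(−27x⁴ + 21x³ + 97x² + 11x − 30) ÷ lead(D) = −27x⁴ ÷ −3x³ = 9x. Subtract (9x)·D = −27x⁴ + 45x³ + 54x² − 36x. Remainder: −24x³ + 43x² + 47x − 30.
Step 3: lead(−24x³ + 43x² + 47x − 30) ÷ lead(D) = −24x³ ÷ −3x³ = 8. Subtract (8)·D = −24x³ + 40x² + 48x − 32. Remainder: 3x² − x + 2.

R(x) = 3x² − x + 2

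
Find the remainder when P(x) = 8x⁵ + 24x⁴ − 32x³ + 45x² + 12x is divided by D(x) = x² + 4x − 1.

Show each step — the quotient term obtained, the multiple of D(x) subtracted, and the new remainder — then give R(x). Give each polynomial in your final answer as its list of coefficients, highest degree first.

R = [5]

Step 1: lead(8x⁵ + 24x⁴ − 32x³ + 45x² + 12x) ÷ lead(D) = 8x⁵ ÷ x² = 8x³. Subtract (8x³)·D = 8x⁵ + 32x⁴ − 8x³. Remainder: −8x⁴ − 24x³ + 45x² + 12x.
Step 2: lead(−8x⁴ − 24x³ + 45x² + 12x) ÷ lead(D) = −8x⁴ ÷ x² = −8x². Subtract (−8x²)·D = −8x⁴ − 32x³ + 8x². Remainder: 8x³ + 37x² + 12x.
Step 3: lead(8x³ + 37x² + 12x) ÷ lead(D) = 8x³ ÷ x² = 8x. Subtract (8x)·D = 8x³ + 32x² − 8x. Remainder: 5x² + 20x.
Step 4: lead(5x² + 20x) ÷ lead(D) = 5x² ÷ x² = 5. Subtract (5)·D = 5x² + 20x − 5. Remainder: 5.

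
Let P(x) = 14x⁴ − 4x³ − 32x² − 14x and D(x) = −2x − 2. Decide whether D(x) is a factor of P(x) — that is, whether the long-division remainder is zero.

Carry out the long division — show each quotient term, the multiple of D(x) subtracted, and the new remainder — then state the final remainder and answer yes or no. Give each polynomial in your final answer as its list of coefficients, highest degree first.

R = [0], so D(x) is a factor of P(x). yes

Step 1: lead(14x⁴ − 4x³ − 32x² − 14x) ÷ lead(D) = 14x⁴ ÷ −2x = −7x³. Subtract (−7x³)·D = 14x⁴ + 14x³. Remainder: −18x³ − 32x² − 14x.
Step 2: lead(−18x³ − 32x² − 14x) ÷ lead(D) = −18x³ ÷ −2x = 9x². Subtract (9x²)·D = −18x³ − 18x². Remainder: −14x² − 14x.
Step 3: lead(−14x² − 14x) ÷ lead(D) = −14x² ÷ −2x = 7x. Subtract (7x)·D = −14x² − 14x. Remainder: 0.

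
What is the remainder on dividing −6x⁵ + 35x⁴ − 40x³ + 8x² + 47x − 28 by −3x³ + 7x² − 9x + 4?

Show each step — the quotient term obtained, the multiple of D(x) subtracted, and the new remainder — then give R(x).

R(x) = −6x + 8

Step 1: lead(−6x⁵ + 35x⁴ − 40x³ + 8x² + 47x − 28) ÷ lead(D) = −6x⁵ ÷ −3x³ = 2x². Subtract (2x²)·D = −6x⁵ + 14x⁴ − 18x³ + 8x². Remainder: 21x⁴ − 22x³ + 47x − 28.
Step 2: lead(21x⁴ − 22x³ + 47x − 28) ÷ lead(D) = 21x⁴ ÷ −3x³ = −7x. Subtract (−7x)·D = 21x⁴ − 49x³ + 63x² − 28x. Remainder: 27x³ − 63x² + 75x − 28.
Step 3: lead(27x³ − 63x² + 75x − 28) ÷ lead(D) = 27x³ ÷ −3x³ = −9. Subtract (−9)·D = 27x³ − 63x² + 81x − 36. Remainder: −6x + 8.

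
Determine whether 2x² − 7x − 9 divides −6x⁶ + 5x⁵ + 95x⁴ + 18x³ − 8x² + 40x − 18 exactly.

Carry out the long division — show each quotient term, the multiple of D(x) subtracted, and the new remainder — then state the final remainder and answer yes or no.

Step 1: lead(−6x⁶ + 5x⁵ + 95x⁴ + 18x³ − 8x² + 40x − 18) ÷ lead(D) = −6x⁶ ÷ 2x² = −3x⁴. Subtract (−3x⁴)·D = −6x⁶ + 21x⁵ + 27x⁴. Remainder: −16x⁵ + 68x⁴ + 18x³ − 8x² + 40x − 18.
Step 2: lead(−16x⁵ + 68x⁴ + 18x³ − 8x² + 40x − 18) ÷ lead(D) = −16x⁵ ÷ 2x² = −8x³. Subtract (−8x³)·D = −16x⁵ + 56x⁴ + 72x³. Remainder: 12x⁴ − 54x³ − 8x² + 40x − 18.
Step 3: lead(12x⁴ − 54x³ − 8x² + 40x − 18) ÷ lead(D) = 12x⁴ ÷ 2x² = 6x². Subtract (6x²)·D = 12x⁴ − 42x³ − 54x². Remainder: −12x³ + 46x² + 40x − 18.
Step 4: lead(−12x³ + 46x² + 40x − 18) ÷ lead(D) = −12x³ ÷ 2x² = −6x. Subtract (−6x)·D = −12x³ + 42x² + 54x. Remainder: 4x² − 14x − 18.
Step 5: lead(4x² − 14x − 18) ÷ lead(D) = 4x² ÷ 2x² = 2. Subtract (2)·D = 4x² − 14x − 18. Remainder: 0.

R(x) = 0, so D(x) is a factor of P(x). yes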